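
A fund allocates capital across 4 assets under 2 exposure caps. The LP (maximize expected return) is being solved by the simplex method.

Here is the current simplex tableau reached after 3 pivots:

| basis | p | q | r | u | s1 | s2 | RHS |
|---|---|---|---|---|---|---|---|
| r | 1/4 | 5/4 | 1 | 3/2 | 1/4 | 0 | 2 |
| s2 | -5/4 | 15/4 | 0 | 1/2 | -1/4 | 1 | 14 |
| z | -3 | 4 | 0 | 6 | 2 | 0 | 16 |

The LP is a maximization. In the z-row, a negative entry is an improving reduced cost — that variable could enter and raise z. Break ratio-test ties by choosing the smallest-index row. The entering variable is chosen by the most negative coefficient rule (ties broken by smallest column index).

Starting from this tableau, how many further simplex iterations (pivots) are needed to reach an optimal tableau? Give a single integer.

1

pivot: p in, r out → z = 40
No improving column remains; optimal.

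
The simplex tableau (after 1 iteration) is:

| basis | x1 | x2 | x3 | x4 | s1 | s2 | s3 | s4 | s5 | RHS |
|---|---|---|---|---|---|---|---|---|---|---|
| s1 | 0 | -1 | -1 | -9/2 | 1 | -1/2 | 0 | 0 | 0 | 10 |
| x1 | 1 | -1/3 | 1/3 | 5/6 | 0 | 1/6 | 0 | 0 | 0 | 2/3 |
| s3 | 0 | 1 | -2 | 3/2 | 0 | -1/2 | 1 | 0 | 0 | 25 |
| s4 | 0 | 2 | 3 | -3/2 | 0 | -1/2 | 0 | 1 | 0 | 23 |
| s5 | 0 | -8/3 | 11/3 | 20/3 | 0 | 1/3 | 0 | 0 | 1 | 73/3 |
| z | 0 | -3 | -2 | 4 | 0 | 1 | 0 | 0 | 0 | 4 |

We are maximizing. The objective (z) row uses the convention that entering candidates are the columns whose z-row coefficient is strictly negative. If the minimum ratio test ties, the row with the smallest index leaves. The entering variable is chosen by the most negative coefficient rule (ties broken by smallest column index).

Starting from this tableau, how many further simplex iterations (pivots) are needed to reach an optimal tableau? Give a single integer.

pivot: x2 in, s4 out → z = 77/2
No improving column remains; optimal.

1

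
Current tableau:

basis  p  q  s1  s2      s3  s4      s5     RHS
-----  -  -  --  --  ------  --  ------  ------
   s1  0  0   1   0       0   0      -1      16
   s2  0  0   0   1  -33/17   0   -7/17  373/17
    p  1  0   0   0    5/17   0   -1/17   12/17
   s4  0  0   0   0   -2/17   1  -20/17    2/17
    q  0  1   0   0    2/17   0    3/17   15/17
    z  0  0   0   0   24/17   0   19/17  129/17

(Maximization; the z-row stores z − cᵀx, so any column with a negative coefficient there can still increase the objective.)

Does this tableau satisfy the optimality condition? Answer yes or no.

No objective-row coefficient is strictly negative, so no entering variable exists; the tableau is optimal.

yes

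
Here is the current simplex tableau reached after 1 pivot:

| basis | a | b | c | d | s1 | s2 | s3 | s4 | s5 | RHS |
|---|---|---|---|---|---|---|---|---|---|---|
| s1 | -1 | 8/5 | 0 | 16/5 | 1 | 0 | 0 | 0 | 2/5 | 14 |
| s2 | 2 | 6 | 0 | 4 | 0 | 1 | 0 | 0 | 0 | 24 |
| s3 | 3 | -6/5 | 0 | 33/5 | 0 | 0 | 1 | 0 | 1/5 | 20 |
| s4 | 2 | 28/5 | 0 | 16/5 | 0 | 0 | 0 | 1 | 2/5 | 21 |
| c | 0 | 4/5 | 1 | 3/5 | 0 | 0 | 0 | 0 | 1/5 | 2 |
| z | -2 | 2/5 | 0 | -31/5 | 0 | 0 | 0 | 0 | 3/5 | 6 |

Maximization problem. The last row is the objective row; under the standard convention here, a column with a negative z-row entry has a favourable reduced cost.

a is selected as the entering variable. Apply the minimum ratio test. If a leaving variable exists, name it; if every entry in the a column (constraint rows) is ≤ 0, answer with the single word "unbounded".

Ratios: row 1 (s1): entry -1 ≤ 0, skip; row 2 (s2): 24/2 = 12; row 3 (s3): 20/3 = 20/3; row 4 (s4): 21/2 = 21/2; row 5 (c): entry 0 ≤ 0, skip.
Minimum ratio is in the s3 row, so s3 leaves.

s3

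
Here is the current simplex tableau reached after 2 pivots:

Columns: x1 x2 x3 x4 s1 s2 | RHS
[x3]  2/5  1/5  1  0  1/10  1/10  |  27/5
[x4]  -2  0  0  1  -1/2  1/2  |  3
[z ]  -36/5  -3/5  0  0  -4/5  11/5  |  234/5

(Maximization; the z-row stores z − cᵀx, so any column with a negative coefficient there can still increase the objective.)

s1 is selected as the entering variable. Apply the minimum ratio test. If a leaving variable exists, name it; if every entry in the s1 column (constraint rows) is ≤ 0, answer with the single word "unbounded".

Ratios: row 1 (x3): (27/5)/(1/10) = 54; row 2 (x4): entry -1/2 ≤ 0, skip.
Minimum ratio is in the x3 row, so x3 leaves.

x3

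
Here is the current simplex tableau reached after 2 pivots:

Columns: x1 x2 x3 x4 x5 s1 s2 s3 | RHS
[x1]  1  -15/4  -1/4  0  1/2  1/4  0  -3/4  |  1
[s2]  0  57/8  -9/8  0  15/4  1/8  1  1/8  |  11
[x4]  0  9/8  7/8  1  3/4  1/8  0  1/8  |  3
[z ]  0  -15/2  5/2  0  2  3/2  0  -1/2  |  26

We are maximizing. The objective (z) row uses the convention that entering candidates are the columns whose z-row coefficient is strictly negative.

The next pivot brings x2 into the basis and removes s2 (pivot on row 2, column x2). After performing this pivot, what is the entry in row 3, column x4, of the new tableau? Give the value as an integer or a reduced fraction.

1

Pivot element is row 2, column x2: 57/8.
Normalize row 2: new (row 2, x4) = 0/(57/8) = 0.
row 3 ← row 3 − (9/8)·(new row 2): 1 − (9/8)·0 = 1.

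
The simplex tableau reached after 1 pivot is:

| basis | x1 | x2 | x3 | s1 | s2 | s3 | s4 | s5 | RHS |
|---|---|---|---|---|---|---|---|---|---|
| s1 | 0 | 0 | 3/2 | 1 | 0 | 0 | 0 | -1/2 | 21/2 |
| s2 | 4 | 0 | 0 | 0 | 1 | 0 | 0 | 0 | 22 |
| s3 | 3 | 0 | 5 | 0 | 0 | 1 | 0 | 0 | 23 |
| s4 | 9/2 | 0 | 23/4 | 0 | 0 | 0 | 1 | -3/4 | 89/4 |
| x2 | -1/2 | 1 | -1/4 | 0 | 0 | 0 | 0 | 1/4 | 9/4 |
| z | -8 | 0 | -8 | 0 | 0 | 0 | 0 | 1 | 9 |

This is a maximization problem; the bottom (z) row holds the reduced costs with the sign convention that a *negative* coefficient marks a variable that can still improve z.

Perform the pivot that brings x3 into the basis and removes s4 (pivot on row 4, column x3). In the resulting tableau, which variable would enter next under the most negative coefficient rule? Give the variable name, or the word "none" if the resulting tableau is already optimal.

Pivot element 23/4. New z-row = old z-row − (-8)·(row 4/(23/4)).
Updated z-row coefficients: x1: -40/23, x2: 0, x3: 0, s1: 0, s2: 0, s3: 0, s4: 32/23, s5: -1/23.
The most negative is -40/23 in column x1, so x1 would enter next.

x1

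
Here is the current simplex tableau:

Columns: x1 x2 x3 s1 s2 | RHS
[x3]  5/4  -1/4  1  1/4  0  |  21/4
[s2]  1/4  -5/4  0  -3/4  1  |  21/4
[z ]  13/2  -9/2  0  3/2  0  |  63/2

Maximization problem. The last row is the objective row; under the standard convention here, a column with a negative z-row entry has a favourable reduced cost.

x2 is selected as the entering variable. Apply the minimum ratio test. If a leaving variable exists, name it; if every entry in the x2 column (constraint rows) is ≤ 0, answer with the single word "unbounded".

unbounded

x2-column entries: row 1: -1/4, row 2: -5/4. All ≤ 0, so x2 can increase without bound; the LP is unbounded in this direction.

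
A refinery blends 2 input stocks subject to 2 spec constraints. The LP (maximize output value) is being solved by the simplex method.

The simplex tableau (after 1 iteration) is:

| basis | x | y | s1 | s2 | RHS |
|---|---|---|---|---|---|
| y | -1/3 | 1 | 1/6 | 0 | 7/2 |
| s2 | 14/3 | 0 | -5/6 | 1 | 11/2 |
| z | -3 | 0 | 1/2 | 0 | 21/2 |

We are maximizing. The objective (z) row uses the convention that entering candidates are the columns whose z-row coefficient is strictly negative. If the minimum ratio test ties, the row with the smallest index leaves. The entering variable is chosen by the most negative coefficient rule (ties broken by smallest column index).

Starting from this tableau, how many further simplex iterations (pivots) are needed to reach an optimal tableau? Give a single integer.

2

pivot: x in, s2 out → z = 393/28
pivot: s1 in, y out → z = 46/3
No improving column remains; optimal.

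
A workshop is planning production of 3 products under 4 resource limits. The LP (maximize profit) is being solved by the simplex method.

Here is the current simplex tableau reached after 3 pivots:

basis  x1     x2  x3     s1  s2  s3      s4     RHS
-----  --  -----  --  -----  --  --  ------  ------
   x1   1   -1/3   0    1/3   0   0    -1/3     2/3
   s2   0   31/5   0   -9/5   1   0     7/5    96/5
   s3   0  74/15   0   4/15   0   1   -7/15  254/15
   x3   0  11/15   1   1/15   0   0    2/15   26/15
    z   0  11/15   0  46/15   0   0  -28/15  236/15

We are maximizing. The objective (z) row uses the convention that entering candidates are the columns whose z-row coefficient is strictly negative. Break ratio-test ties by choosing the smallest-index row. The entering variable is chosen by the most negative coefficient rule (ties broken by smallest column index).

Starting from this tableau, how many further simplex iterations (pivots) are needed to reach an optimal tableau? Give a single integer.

1

pivot: s4 in, x3 out → z = 40
No improving column remains; optimal.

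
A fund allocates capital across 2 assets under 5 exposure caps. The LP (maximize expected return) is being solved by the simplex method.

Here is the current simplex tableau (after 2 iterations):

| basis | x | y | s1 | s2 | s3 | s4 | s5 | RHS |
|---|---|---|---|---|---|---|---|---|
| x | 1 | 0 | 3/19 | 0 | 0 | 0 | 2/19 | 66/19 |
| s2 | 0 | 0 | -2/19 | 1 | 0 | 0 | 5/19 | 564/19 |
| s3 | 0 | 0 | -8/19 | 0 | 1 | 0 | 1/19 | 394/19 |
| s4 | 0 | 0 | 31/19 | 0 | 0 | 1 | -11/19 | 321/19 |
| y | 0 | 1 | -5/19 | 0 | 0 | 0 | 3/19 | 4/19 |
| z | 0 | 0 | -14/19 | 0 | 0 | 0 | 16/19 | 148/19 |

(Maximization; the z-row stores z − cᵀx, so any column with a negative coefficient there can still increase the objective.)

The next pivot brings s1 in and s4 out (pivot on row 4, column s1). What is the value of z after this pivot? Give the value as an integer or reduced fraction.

Minimum ratio for s1: (321/19)/(31/19) = 321/31.
z changes by −(z-row coeff of s1)·ratio = −(-14/19)·(321/31) = 4494/589.
New z = 148/19 + (4494/589) = 478/31.

478/31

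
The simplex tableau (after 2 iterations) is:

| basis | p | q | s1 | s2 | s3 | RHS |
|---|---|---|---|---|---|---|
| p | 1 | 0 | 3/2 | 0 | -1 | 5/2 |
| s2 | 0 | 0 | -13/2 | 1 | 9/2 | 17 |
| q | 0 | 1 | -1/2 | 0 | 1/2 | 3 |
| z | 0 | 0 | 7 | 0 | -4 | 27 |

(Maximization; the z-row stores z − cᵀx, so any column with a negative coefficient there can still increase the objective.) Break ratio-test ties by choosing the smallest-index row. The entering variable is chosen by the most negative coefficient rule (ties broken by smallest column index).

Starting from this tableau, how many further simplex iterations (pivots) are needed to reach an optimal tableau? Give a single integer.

pivot: s3 in, s2 out → z = 379/9
No improving column remains; optimal.

1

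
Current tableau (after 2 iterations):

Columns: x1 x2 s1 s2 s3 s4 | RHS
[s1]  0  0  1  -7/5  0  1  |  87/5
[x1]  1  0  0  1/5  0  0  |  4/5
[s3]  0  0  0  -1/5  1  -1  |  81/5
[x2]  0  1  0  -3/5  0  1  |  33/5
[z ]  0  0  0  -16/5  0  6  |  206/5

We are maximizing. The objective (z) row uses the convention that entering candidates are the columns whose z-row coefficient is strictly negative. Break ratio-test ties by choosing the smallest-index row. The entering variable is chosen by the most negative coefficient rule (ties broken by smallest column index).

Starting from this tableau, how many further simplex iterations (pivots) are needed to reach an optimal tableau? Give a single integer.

1

pivot: s2 in, x1 out → z = 54
No improving column remains; optimal.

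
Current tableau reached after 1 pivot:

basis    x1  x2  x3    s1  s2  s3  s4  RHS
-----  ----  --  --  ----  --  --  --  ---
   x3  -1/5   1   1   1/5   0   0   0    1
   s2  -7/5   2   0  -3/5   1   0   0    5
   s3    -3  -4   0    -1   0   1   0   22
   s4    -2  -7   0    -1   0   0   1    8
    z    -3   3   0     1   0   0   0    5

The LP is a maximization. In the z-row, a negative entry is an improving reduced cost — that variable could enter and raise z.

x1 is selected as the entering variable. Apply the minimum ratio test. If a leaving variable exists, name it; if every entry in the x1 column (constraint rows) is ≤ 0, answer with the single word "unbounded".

unbounded

x1-column entries: row 1: -1/5, row 2: -7/5, row 3: -3, row 4: -2. All ≤ 0, so x1 can increase without bound; the LP is unbounded in this direction.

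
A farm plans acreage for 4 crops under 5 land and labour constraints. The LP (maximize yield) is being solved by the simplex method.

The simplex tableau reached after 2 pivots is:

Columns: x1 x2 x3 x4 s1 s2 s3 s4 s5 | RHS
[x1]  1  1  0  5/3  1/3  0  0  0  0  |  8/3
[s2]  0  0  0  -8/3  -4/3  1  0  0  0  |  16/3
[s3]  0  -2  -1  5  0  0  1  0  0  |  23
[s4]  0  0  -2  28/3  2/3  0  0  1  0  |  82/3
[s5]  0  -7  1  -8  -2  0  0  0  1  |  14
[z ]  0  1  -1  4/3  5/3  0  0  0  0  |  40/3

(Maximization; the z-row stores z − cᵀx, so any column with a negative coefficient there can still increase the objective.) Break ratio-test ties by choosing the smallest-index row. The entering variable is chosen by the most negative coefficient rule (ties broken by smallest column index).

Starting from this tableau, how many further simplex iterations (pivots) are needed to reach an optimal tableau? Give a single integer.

3

pivot: x3 in, s5 out → z = 82/3
pivot: x4 in, x1 out → z = 38
pivot: x2 in, x4 out → z = 130/3
No improving column remains; optimal.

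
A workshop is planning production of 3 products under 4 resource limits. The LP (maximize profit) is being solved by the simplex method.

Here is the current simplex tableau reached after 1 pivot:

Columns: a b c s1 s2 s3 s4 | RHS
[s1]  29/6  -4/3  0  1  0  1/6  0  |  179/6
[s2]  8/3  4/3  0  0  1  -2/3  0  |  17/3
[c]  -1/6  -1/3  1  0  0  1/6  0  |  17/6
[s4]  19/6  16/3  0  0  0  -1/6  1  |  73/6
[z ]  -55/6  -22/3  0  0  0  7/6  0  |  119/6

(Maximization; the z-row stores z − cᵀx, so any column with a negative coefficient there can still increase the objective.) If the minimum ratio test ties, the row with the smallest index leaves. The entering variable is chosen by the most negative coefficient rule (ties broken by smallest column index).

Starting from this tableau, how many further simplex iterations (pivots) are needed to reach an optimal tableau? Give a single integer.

pivot: a in, s2 out → z = 629/16
pivot: b in, s4 out → z = 433/10
pivot: s3 in, b out → z = 491/10
No improving column remains; optimal.

3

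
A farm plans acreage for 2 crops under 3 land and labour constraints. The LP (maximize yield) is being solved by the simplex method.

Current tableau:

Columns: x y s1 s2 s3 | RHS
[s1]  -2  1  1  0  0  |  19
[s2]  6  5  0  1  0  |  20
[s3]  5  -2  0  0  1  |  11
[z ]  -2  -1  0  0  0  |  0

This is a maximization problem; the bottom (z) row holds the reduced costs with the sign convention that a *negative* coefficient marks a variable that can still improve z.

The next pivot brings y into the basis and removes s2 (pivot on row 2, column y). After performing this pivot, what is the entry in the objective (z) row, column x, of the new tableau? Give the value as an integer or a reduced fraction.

Pivot element is row 2, column y: 5.
Normalize row 2: new (row 2, x) = 6/5 = 6/5.
z-row ← z-row − (-1)·(new row 2): -2 − (-1)·(6/5) = -4/5.

-4/5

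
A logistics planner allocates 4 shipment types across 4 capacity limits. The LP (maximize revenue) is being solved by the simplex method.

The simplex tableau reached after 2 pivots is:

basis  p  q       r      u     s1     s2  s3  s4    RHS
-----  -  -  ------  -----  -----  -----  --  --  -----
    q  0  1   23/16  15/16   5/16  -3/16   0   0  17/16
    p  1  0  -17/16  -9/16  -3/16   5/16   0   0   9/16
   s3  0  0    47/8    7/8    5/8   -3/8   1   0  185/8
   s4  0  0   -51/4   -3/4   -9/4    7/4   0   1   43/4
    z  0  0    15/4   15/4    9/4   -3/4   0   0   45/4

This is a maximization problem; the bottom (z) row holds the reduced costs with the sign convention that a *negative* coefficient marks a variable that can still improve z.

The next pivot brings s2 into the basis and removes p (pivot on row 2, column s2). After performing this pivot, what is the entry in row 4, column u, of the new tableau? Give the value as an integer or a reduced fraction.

Pivot element is row 2, column s2: 5/16.
Normalize row 2: new (row 2, u) = (-9/16)/(5/16) = -9/5.
row 4 ← row 4 − (7/4)·(new row 2): -3/4 − (7/4)·(-9/5) = 12/5.

12/5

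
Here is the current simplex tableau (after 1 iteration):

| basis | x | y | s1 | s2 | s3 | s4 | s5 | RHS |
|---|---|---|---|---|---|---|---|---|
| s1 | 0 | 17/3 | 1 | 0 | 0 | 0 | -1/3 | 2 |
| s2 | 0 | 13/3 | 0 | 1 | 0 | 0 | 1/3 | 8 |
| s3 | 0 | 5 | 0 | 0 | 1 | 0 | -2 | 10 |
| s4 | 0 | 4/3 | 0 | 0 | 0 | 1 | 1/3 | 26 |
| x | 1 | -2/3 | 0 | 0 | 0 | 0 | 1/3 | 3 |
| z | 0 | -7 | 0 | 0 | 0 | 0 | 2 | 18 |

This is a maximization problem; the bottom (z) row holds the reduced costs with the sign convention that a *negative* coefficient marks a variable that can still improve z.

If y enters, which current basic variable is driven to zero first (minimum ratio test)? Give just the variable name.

s1

Ratios: row 1 (s1): 2/(17/3) = 6/17; row 2 (s2): 8/(13/3) = 24/13; row 3 (s3): 10/5 = 2; row 4 (s4): 26/(4/3) = 39/2; row 5 (x): entry -2/3 ≤ 0, skip.
Minimum ratio 6/17 is in the s1 row, so s1 leaves.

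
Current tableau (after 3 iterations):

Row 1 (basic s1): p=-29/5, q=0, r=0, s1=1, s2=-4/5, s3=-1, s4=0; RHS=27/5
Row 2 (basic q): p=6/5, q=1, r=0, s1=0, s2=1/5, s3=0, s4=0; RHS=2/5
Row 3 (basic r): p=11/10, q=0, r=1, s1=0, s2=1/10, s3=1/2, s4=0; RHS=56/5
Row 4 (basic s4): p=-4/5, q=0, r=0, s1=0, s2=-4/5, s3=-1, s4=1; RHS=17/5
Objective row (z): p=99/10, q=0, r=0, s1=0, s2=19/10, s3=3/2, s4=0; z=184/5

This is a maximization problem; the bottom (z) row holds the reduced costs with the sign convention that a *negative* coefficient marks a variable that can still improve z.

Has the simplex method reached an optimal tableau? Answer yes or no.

yes

No objective-row coefficient is strictly negative, so no entering variable exists; the tableau is optimal.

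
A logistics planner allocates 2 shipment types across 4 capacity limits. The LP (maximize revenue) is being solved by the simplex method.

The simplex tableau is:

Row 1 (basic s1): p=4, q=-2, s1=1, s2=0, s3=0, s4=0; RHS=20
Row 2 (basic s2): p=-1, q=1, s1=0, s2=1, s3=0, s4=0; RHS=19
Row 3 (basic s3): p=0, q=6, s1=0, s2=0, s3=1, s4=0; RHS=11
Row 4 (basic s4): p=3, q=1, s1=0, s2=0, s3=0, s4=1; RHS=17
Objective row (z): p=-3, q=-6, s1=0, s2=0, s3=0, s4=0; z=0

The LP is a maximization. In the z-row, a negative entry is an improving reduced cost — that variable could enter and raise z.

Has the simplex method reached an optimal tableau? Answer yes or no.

no

Column p has objective-row coefficient -3, which is negative; an improving pivot exists, so not yet optimal.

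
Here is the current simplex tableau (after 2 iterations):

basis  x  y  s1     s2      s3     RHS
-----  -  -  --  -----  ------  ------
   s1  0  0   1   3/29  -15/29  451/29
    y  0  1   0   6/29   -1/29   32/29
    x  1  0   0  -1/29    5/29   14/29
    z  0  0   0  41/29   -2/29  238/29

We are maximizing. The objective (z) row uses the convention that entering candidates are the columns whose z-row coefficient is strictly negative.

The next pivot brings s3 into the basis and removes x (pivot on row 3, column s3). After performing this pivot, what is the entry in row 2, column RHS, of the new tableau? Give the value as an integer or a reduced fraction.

Pivot element is row 3, column s3: 5/29.
Normalize row 3: new (row 3, RHS) = (14/29)/(5/29) = 14/5.
row 2 ← row 2 − (-1/29)·(new row 3): 32/29 − (-1/29)·(14/5) = 6/5.

6/5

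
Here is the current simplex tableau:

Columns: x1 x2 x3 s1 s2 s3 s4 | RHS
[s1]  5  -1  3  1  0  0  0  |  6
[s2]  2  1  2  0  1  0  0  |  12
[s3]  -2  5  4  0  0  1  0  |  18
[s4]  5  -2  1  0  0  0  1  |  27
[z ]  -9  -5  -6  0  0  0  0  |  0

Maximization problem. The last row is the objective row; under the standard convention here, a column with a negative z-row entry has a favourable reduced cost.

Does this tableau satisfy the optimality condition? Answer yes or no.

Column x1 has objective-row coefficient -9, which is negative; an improving pivot exists, so not yet optimal.

no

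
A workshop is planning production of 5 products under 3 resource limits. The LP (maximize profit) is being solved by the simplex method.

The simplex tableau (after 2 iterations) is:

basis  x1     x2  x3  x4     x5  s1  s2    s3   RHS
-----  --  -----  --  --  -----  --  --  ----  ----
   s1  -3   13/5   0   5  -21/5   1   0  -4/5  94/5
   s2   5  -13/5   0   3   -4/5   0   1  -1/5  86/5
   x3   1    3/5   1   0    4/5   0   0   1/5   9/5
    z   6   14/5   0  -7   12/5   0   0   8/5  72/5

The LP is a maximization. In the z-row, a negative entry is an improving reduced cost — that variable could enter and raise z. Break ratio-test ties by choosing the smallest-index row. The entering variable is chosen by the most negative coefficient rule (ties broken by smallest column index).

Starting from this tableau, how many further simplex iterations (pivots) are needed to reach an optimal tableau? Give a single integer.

2

pivot: x4 in, s1 out → z = 1018/25
pivot: x5 in, x3 out → z = 971/20
No improving column remains; optimal.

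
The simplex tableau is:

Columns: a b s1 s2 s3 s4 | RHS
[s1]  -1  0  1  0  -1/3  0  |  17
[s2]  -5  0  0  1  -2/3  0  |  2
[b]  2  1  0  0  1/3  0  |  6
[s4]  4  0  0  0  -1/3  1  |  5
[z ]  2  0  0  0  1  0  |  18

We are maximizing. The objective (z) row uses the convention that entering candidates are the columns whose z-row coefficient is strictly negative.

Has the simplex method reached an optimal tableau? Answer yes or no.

No objective-row coefficient is strictly negative, so no entering variable exists; the tableau is optimal.

yes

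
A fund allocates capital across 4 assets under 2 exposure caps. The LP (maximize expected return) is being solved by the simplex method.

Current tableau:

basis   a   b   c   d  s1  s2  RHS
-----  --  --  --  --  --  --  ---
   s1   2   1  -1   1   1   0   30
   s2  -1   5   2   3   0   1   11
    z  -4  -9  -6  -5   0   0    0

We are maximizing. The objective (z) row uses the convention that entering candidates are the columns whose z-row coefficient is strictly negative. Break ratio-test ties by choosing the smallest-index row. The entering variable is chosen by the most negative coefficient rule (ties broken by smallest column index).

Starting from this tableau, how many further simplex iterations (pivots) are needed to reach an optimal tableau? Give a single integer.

pivot: b in, s2 out → z = 99/5
pivot: a in, s1 out → z = 1024/11
pivot: c in, b out → z = 596/3
No improving column remains; optimal.

3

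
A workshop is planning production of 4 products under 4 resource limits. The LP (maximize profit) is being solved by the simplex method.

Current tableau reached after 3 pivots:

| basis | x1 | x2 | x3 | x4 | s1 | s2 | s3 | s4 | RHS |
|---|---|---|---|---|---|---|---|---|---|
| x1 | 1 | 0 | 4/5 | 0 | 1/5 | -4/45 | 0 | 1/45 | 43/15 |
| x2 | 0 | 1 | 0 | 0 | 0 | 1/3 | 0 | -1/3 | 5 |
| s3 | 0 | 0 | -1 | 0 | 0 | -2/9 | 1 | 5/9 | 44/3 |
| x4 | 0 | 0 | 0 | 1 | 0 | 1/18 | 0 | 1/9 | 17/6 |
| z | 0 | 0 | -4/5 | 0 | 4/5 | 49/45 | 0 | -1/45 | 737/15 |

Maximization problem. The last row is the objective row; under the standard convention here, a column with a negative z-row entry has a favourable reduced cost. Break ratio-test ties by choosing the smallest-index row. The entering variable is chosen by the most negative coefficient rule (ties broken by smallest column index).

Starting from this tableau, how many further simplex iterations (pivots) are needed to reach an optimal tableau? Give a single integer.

1

pivot: x3 in, x1 out → z = 52
No improving column remains; optimal.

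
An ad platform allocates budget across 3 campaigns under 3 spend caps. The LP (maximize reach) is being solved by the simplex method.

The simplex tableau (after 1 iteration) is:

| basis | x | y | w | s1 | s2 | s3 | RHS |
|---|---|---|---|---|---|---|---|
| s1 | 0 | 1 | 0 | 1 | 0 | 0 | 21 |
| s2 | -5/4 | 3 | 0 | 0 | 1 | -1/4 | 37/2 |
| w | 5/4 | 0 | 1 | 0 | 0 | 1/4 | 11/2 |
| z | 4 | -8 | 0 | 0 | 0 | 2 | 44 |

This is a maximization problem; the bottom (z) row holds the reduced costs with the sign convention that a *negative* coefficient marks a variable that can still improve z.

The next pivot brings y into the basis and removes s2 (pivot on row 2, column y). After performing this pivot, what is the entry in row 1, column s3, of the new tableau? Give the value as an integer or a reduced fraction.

1/12

Pivot element is row 2, column y: 3.
Normalize row 2: new (row 2, s3) = (-1/4)/3 = -1/12.
row 1 ← row 1 − 1·(new row 2): 0 − 1·(-1/12) = 1/12.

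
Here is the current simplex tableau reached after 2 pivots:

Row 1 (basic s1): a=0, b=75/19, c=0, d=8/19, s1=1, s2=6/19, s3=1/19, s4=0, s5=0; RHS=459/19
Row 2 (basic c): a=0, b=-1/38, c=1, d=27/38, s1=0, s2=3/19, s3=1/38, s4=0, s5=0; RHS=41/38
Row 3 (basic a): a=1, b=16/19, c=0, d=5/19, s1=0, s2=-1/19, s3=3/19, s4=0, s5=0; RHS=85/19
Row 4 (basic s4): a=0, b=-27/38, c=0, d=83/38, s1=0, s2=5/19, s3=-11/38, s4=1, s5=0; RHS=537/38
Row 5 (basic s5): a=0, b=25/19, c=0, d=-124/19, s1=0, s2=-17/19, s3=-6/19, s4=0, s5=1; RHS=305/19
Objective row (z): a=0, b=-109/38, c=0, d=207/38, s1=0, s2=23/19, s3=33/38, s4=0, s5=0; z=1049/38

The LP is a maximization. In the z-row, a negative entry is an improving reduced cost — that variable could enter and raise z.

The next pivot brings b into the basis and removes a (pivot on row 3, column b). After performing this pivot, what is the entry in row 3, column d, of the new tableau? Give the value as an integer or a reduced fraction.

5/16

Pivot element is row 3, column b: 16/19.
Normalize row 3: new (row 3, d) = (5/19)/(16/19) = 5/16.
Row 3 is the pivot row, so the entry is 5/16.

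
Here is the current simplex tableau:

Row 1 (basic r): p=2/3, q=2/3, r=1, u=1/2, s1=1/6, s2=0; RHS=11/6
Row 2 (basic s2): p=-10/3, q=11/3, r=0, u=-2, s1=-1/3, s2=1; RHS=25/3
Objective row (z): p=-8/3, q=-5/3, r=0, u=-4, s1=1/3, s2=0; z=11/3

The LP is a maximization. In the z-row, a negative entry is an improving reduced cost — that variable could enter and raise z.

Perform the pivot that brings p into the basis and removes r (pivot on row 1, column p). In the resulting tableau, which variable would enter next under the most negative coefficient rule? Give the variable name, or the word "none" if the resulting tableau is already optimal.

u

Pivot element 2/3. New z-row = old z-row − (-8/3)·(row 1/(2/3)).
Updated z-row coefficients: p: 0, q: 1, r: 4, u: -2, s1: 1, s2: 0.
The most negative is -2 in column u, so u would enter next.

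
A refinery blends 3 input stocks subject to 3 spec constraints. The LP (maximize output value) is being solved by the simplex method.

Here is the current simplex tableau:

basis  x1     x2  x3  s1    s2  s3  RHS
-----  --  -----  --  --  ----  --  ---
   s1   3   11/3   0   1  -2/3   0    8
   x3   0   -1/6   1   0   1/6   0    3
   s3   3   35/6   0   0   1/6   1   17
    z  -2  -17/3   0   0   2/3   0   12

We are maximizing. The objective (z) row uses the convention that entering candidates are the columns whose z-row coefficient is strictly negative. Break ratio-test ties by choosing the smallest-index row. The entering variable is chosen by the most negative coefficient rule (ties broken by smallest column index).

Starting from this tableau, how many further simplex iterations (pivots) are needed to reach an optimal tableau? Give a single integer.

pivot: x2 in, s1 out → z = 268/11
pivot: s2 in, s3 out → z = 692/27
No improving column remains; optimal.

2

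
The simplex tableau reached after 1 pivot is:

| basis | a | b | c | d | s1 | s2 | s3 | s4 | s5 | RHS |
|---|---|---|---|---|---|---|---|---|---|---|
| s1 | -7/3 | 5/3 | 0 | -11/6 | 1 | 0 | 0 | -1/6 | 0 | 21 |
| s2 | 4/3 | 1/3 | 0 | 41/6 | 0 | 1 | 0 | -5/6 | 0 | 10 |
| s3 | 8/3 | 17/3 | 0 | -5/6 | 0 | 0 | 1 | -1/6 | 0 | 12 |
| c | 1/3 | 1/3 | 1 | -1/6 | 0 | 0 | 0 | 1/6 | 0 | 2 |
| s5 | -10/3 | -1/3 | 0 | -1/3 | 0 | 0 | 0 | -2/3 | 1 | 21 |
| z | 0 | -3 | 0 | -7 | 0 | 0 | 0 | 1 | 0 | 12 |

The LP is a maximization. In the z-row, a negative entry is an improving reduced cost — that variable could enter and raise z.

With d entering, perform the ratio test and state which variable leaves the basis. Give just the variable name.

Ratios: row 1 (s1): entry -11/6 ≤ 0, skip; row 2 (s2): 10/(41/6) = 60/41; row 3 (s3): entry -5/6 ≤ 0, skip; row 4 (c): entry -1/6 ≤ 0, skip; row 5 (s5): entry -1/3 ≤ 0, skip.
Minimum ratio 60/41 is in the s2 row, so s2 leaves.

s2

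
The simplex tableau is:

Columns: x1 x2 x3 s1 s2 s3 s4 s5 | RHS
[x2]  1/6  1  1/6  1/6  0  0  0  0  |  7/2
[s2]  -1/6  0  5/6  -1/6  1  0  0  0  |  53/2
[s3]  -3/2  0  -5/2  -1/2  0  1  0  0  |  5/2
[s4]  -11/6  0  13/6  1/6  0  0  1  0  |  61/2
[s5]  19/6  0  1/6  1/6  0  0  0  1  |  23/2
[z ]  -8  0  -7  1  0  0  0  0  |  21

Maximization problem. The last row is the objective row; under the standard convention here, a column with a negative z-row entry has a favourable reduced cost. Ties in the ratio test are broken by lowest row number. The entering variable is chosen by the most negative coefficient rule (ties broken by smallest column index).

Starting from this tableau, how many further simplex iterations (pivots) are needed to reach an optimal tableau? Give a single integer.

2

pivot: x1 in, s5 out → z = 951/19
pivot: x3 in, s4 out → z = 6797/43
No improving column remains; optimal.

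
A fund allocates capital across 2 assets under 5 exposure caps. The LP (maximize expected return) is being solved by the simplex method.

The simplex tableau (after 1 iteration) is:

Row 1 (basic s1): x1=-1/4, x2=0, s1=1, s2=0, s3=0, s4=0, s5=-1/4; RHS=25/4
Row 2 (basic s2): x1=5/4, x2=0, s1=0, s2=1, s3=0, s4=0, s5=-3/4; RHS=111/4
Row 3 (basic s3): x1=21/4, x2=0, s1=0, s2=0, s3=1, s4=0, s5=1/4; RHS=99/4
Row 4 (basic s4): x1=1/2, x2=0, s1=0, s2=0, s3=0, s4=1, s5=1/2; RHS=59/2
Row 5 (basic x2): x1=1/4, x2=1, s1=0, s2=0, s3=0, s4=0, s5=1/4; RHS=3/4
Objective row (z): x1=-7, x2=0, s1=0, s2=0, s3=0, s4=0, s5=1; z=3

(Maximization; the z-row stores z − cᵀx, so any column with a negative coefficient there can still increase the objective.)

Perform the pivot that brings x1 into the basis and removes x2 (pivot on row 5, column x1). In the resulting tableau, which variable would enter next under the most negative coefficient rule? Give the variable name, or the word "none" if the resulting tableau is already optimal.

Pivot element 1/4. New z-row = old z-row − (-7)·(row 5/(1/4)).
Updated z-row coefficients: x1: 0, x2: 28, s1: 0, s2: 0, s3: 0, s4: 0, s5: 8.
No coefficient is strictly negative; the tableau after this pivot is optimal.

none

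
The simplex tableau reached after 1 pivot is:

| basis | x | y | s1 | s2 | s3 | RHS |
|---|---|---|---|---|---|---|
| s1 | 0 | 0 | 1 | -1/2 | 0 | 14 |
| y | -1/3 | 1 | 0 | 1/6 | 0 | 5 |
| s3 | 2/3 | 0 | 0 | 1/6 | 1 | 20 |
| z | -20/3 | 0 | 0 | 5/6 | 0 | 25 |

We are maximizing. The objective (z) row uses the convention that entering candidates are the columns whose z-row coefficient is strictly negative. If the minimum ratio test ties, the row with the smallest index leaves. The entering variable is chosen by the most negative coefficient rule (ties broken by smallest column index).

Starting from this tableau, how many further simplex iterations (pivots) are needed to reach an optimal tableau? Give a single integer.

1

pivot: x in, s3 out → z = 225
No improving column remains; optimal.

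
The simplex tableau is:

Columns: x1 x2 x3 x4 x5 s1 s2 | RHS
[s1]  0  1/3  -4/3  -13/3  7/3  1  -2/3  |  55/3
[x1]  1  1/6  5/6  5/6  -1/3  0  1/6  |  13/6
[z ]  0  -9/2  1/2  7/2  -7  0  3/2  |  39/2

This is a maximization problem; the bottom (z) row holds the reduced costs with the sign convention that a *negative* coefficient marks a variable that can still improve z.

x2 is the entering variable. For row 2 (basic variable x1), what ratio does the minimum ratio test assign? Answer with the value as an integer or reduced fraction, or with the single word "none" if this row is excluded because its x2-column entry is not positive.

Ratio = RHS / (x2 entry) = (13/6) / (1/6) = 13.

13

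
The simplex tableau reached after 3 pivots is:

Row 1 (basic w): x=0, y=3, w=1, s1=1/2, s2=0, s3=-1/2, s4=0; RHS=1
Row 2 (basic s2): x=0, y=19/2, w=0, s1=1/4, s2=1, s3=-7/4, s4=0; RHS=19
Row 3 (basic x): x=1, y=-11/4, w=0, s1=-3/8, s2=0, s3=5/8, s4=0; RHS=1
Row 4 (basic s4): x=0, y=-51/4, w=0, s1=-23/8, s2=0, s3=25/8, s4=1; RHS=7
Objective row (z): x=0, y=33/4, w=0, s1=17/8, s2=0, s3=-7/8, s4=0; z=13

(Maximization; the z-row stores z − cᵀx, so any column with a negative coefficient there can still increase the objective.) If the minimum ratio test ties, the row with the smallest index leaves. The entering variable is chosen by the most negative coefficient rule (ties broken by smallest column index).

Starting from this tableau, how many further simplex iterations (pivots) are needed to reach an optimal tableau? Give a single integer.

1

pivot: s3 in, x out → z = 72/5
No improving column remains; optimal.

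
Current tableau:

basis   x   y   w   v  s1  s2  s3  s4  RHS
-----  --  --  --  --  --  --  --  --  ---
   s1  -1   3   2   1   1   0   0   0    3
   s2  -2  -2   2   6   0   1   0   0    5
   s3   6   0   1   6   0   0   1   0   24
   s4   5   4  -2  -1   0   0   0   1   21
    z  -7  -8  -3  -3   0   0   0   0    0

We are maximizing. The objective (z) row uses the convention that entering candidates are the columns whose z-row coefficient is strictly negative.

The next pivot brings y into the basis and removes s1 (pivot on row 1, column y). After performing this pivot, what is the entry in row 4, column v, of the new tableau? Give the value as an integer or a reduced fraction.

-7/3

Pivot element is row 1, column y: 3.
Normalize row 1: new (row 1, v) = 1/3 = 1/3.
row 4 ← row 4 − 4·(new row 1): -1 − 4·(1/3) = -7/3.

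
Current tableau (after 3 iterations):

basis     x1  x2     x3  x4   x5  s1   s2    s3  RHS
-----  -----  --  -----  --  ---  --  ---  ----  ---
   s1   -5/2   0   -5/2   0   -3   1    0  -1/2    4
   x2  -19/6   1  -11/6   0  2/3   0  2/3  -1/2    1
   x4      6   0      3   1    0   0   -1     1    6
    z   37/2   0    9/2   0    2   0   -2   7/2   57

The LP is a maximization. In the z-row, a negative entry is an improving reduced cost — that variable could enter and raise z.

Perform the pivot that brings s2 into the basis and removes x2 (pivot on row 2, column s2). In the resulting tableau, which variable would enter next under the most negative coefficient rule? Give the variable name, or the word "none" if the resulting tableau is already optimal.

x3

Pivot element 2/3. New z-row = old z-row − (-2)·(row 2/(2/3)).
Updated z-row coefficients: x1: 9, x2: 3, x3: -1, x4: 0, x5: 4, s1: 0, s2: 0, s3: 2.
The most negative is -1 in column x3, so x3 would enter next.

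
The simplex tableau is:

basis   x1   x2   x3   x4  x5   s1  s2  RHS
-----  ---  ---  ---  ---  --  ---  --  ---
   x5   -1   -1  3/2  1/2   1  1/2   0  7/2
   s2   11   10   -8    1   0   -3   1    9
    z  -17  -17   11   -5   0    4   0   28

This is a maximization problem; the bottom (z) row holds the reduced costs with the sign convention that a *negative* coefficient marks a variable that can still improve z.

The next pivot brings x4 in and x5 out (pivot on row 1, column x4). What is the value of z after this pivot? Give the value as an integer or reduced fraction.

Minimum ratio for x4: (7/2)/(1/2) = 7.
z changes by −(z-row coeff of x4)·ratio = −(-5)·7 = 35.
New z = 28 + 35 = 63.

63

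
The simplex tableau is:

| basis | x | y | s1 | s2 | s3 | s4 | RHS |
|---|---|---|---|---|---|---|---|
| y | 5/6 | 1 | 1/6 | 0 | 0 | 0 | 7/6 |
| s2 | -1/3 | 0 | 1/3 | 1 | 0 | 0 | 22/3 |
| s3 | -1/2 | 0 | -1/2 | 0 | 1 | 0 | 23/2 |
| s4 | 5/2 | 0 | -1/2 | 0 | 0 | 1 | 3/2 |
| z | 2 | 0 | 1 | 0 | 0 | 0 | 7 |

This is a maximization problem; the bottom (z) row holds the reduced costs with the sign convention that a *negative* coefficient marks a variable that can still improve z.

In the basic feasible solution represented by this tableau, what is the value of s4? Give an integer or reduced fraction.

s4 is basic (row 4); its value is the RHS of that row: 3/2.

3/2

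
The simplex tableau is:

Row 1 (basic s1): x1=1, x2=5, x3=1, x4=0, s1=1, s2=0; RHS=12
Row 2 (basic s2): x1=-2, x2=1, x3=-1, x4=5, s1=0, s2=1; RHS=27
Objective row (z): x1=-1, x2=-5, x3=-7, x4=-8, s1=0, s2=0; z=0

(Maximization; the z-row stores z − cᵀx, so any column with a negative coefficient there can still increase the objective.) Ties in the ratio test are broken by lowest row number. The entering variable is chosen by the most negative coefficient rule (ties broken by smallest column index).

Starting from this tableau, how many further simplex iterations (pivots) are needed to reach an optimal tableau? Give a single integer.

2

pivot: x4 in, s2 out → z = 216/5
pivot: x3 in, s1 out → z = 732/5
No improving column remains; optimal.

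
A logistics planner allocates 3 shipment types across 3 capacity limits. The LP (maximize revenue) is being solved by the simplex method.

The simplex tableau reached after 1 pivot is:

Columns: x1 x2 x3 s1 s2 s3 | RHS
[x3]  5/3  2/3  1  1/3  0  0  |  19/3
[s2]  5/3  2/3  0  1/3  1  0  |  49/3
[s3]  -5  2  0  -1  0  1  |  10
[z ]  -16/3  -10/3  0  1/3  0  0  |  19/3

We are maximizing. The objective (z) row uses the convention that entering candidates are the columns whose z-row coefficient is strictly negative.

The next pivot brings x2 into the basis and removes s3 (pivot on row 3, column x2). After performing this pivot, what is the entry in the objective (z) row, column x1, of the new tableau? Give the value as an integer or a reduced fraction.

-41/3

Pivot element is row 3, column x2: 2.
Normalize row 3: new (row 3, x1) = (-5)/2 = -5/2.
z-row ← z-row − (-10/3)·(new row 3): -16/3 − (-10/3)·(-5/2) = -41/3.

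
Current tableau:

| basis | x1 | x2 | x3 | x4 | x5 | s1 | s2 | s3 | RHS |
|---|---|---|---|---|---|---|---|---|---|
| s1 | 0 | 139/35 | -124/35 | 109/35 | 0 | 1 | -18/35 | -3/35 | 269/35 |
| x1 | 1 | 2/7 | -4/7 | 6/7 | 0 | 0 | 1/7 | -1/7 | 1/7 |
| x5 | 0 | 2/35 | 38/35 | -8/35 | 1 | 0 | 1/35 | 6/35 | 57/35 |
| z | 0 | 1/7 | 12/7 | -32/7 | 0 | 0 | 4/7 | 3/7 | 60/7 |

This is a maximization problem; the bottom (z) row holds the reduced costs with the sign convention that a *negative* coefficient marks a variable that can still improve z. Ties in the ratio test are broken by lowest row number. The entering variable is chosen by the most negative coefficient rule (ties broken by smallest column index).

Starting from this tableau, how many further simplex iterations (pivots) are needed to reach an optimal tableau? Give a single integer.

3

pivot: x4 in, x1 out → z = 28/3
pivot: x3 in, x5 out → z = 82/7
pivot: s3 in, x3 out → z = 27/2
No improving column remains; optimal.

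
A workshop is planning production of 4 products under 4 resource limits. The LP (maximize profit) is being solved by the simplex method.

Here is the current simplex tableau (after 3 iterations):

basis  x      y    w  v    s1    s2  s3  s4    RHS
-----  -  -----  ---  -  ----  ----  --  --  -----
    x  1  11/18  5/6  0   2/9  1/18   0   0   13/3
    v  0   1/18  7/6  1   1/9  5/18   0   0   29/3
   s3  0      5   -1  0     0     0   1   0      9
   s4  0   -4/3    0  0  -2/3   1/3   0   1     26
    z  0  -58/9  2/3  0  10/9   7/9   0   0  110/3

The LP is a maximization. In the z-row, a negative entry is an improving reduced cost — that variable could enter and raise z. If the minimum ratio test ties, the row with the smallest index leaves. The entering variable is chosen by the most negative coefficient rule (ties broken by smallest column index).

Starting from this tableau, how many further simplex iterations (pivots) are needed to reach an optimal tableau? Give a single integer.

2

pivot: y in, s3 out → z = 724/15
pivot: w in, x out → z = 2166/43
No improving column remains; optimal.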